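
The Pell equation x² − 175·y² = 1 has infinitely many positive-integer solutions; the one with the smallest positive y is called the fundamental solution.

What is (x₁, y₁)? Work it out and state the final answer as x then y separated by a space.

2024 153

√175 → a₀=13, period (4,2,1,2,4,26); ℓ=6 even so k=5
step 0: (13, 1)  from 13·(1,0) + (0,1)
…
step 3: (172, 13)  from 1·(119,9) + (53,4)
step 4: (463, 35)  from 2·(172,13) + (119,9)
step 5: (2024, 153)  from 4·(463,35) + (172,13)
fundamental: x₁=2024, y₁=153  (since 4096576 − 175·23409 = 1)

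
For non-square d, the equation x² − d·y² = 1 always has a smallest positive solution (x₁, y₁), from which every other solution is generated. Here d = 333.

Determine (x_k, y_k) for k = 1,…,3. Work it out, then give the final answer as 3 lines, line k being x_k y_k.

[18; 4,36] for √333; ℓ=2 ⇒ convergent index 1
a_0=18:  p_0=18·1+0=18,  q_0=18·0+1=1
a_1=4:  p_1=4·18+1=73,  q_1=4·1+0=4
(x₁, y₁) = (73, 4);  73² − 333·4² = 1 ✓
(73+4√333)^2 = 10657 + 584√333
(73+4√333)^3 = 1555849 + 85260√333

73 4
10657 584
1555849 85260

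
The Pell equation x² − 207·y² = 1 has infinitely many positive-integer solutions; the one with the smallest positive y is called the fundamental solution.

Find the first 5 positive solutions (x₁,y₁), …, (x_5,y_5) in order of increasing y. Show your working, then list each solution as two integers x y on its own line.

√207 → a₀=14, period (2,1,1,2,1,1,2,28); ℓ=8 even so k=7
k=0  a_k=14  p_k/q_k = 14/1
k=1  a_k=2  p_k/q_k = 29/2
…
k=3  a_k=1  p_k/q_k = 72/5
…
k=6  a_k=1  p_k/q_k = 446/31
k=7  a_k=2  p_k/q_k = 1151/80
(x₁, y₁) = (1151, 80);  1151² − 207·80² = 1 ✓
(1151+80√207)^2 = 2649601 + 184160√207
(1151+80√207)^3 = 6099380351 + 423936240√207
(1151+80√207)^4 = 14040770918401 + 975901040320√207
(1151+80√207)^5 = 32321848554778751 + 2246523770880400√207

1151 80
2649601 184160
6099380351 423936240
14040770918401 975901040320
32321848554778751 2246523770880400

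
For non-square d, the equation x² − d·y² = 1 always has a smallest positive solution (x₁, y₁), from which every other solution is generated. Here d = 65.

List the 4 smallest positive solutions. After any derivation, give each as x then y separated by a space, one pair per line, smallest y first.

√65 = [8; 16, …], period ℓ=1 (odd) → k=1
i=0: a=8 ⇒ p=8, q=1
i=1: a=16 ⇒ p=129, q=16
fundamental: x₁=129, y₁=16  (since 16641 − 65·256 = 1)
(x_2, y_2) = (129·129 + 65·16·16, 129·16 + 16·129) = (33281, 4128)
(x_3, y_3) = (129·33281 + 65·16·4128, 129·4128 + 16·33281) = (8586369, 1065008)
(x_4, y_4) = (129·8586369 + 65·16·1065008, 129·1065008 + 16·8586369) = (2215249921, 274767936)

129 16
33281 4128
8586369 1065008
2215249921 274767936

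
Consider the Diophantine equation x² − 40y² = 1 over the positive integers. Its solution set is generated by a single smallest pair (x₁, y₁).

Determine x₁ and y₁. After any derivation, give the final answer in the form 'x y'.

19 3

√40 = [6; 3,12, …], period ℓ=2 (even) → k=1
k=0  a_k=6  p_k/q_k = 6/1
k=1  a_k=3  p_k/q_k = 19/3
→ (19, 3).  Check: 19²=361, 40·3²=360, difference 1.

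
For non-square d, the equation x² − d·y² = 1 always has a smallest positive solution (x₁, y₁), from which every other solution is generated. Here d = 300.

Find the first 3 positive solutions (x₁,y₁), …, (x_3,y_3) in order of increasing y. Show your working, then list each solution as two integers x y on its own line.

1351 78
3650401 210756
9863382151 569462634

√300 → a₀=17, period (3,8,3,34); ℓ=4 even so k=3
a_0=17:  p_0=17·1+0=17,  q_0=17·0+1=1
…
a_2=8:  p_2=8·52+17=433,  q_2=8·3+1=25
a_3=3:  p_3=3·433+52=1351,  q_3=3·25+3=78
(x₁, y₁) = (1351, 78);  1351² − 300·78² = 1 ✓
n=2: (1351,78)∘(1351,78) = (1351·1351+300·78·78, 1351·78+78·1351) = (3650401,210756)
n=3: (3650401,210756)∘(1351,78) = (1351·3650401+300·78·210756, 1351·210756+78·3650401) = (9863382151,569462634)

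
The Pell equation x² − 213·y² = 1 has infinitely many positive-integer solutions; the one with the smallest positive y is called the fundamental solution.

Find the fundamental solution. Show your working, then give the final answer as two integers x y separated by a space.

d=213: √d = [14; 1,1,2,6,1,8,1,6,2,1,1,28] (ℓ=12, even), read p_11/q_11
k=0  a_k=14  p_k/q_k = 14/1
…
k=2  a_k=1  p_k/q_k = 29/2
k=3  a_k=2  p_k/q_k = 73/5
k=4  a_k=6  p_k/q_k = 467/32
k=5  a_k=1  p_k/q_k = 540/37
…
k=7  a_k=1  p_k/q_k = 5327/365
k=8  a_k=6  p_k/q_k = 36749/2518
…
k=10  a_k=1  p_k/q_k = 115574/7919
k=11  a_k=1  p_k/q_k = 194399/13320
(x₁, y₁) = (194399, 13320);  194399² − 213·13320² = 1 ✓

194399 13320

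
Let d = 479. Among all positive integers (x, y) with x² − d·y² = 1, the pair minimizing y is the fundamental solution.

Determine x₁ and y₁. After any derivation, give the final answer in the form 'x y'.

[21; 1,7,1,3,2,21,2,3,1,7,1,42] for √479; ℓ=12 ⇒ convergent index 11
i=0: a=21 ⇒ p=21, q=1
i=1: a=1 ⇒ p=22, q=1
i=2: a=7 ⇒ p=175, q=8
i=3: a=1 ⇒ p=197, q=9
i=4: a=3 ⇒ p=766, q=35
i=5: a=2 ⇒ p=1729, q=79
…
i=7: a=2 ⇒ p=75879, q=3467
…
i=9: a=1 ⇒ p=340591, q=15562
i=10: a=7 ⇒ p=2648849, q=121029
i=11: a=1 ⇒ p=2989440, q=136591
fundamental: x₁=2989440, y₁=136591  (since 8936751513600 − 479·18657101281 = 1)

2989440 136591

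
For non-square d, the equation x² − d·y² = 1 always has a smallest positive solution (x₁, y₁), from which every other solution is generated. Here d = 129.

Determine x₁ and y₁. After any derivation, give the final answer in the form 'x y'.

16855 1484

[11; 2,1,3,1,6,1,3,1,2,22] for √129; ℓ=10 ⇒ convergent index 9
a_0=11:  p_0=11·1+0=11,  q_0=11·0+1=1
…
a_3=3:  p_3=3·34+23=125,  q_3=3·3+2=11
a_4=1:  p_4=1·125+34=159,  q_4=1·11+3=14
…
a_6=1:  p_6=1·1079+159=1238,  q_6=1·95+14=109
a_7=3:  p_7=3·1238+1079=4793,  q_7=3·109+95=422
a_8=1:  p_8=1·4793+1238=6031,  q_8=1·422+109=531
a_9=2:  p_9=2·6031+4793=16855,  q_9=2·531+422=1484
(x₁, y₁) = (16855, 1484);  16855² − 129·1484² = 1 ✓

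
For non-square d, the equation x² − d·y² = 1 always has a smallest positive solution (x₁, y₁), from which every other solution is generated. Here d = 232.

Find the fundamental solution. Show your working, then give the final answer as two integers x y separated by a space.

[15; 4,3,7,3,4,30] for √232; ℓ=6 ⇒ convergent index 5
i=0: a=15 ⇒ p=15, q=1
i=1: a=4 ⇒ p=61, q=4
i=2: a=3 ⇒ p=198, q=13
i=3: a=7 ⇒ p=1447, q=95
i=4: a=3 ⇒ p=4539, q=298
i=5: a=4 ⇒ p=19603, q=1287
→ (19603, 1287).  Check: 19603²=384277609, 232·1287²=384277608, difference 1.

19603 1287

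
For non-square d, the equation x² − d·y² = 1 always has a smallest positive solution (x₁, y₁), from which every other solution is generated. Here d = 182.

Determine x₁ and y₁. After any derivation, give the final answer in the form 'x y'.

√182 → a₀=13, period (2,26); ℓ=2 even so k=1
a_0=13:  p_0=13·1+0=13,  q_0=13·0+1=1
a_1=2:  p_1=2·13+1=27,  q_1=2·1+0=2
→ (27, 2).  Check: 27²=729, 182·2²=728, difference 1.

27 2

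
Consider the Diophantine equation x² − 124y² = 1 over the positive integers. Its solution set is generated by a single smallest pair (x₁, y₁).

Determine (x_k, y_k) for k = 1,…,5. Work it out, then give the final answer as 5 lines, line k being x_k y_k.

4620799 414960
42703566796801 3834893506080
394649197502177907199 35440544156001500880
3647189234337689639247667201 327527261991011323636100160
33705856733676329245494460531519999 3026875289361570825948579964954800

d=124: √d = [11; 7,2,1,1,1,…,2,7,22] (ℓ=16, even), read p_15/q_15
a_0=11:  p_0=11·1+0=11,  q_0=11·0+1=1
a_1=7:  p_1=7·11+1=78,  q_1=7·1+0=7
a_2=2:  p_2=2·78+11=167,  q_2=2·7+1=15
…
a_6=3:  p_6=3·657+412=2383,  q_6=3·59+37=214
a_7=1:  p_7=1·2383+657=3040,  q_7=1·214+59=273
a_8=4:  p_8=4·3040+2383=14543,  q_8=4·273+214=1306
a_9=1:  p_9=1·14543+3040=17583,  q_9=1·1306+273=1579
a_10=3:  p_10=3·17583+14543=67292,  q_10=3·1579+1306=6043
a_11=1:  p_11=1·67292+17583=84875,  q_11=1·6043+1579=7622
…
a_14=2:  p_14=2·237042+152167=626251,  q_14=2·21287+13665=56239
a_15=7:  p_15=7·626251+237042=4620799,  q_15=7·56239+21287=414960
fundamental: x₁=4620799, y₁=414960  (since 21351783398401 − 124·172191801600 = 1)
(x_2, y_2) = (4620799·4620799 + 124·414960·414960, 4620799·414960 + 414960·4620799) = (42703566796801, 3834893506080)
(x_3, y_3) = (4620799·42703566796801 + 124·414960·3834893506080, 4620799·3834893506080 + 414960·42703566796801) = (394649197502177907199, 35440544156001500880)
(x_4, y_4) = (4620799·394649197502177907199 + 124·414960·35440544156001500880, 4620799·35440544156001500880 + 414960·394649197502177907199) = (3647189234337689639247667201, 327527261991011323636100160)
(x_5, y_5) = (4620799·3647189234337689639247667201 + 124·414960·327527261991011323636100160, 4620799·327527261991011323636100160 + 414960·3647189234337689639247667201) = (33705856733676329245494460531519999, 3026875289361570825948579964954800)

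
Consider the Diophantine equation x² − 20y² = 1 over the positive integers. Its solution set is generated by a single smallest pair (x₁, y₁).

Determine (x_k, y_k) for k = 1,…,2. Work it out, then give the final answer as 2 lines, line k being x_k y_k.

9 2
161 36

√20 → a₀=4, period (2,8); ℓ=2 even so k=1
k=0  a_k=4  p_k/q_k = 4/1
k=1  a_k=2  p_k/q_k = 9/2
fundamental: x₁=9, y₁=2  (since 81 − 20·4 = 1)
(9+2√20)^2 = 161 + 36√20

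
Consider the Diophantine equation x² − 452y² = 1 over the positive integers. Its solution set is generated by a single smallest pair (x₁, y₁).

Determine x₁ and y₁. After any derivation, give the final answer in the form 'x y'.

1204353 56648

√452 = [21; 3,1,5,3,10,3,5,1,3,42, …], period ℓ=10 (even) → k=9
k=0  a_k=21  p_k/q_k = 21/1
…
k=4  a_k=3  p_k/q_k = 1552/73
…
k=8  a_k=1  p_k/q_k = 313483/14745
k=9  a_k=3  p_k/q_k = 1204353/56648
→ (1204353, 56648).  Check: 1204353²=1450466148609, 452·56648²=1450466148608, difference 1.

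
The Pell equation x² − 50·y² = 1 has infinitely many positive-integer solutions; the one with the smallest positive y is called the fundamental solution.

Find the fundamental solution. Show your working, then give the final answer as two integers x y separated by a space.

d=50: √d = [7; 14] (ℓ=1, odd), read p_1/q_1
a_0=7:  p_0=7·1+0=7,  q_0=7·0+1=1
a_1=14:  p_1=14·7+1=99,  q_1=14·1+0=14
(x₁, y₁) = (99, 14);  99² − 50·14² = 1 ✓

99 14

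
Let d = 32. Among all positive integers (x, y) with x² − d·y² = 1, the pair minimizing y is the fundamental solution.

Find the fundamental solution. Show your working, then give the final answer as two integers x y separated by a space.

d=32: √d = [5; 1,1,1,10] (ℓ=4, even), read p_3/q_3
a_0=5:  p_0=5·1+0=5,  q_0=5·0+1=1
a_1=1:  p_1=1·5+1=6,  q_1=1·1+0=1
a_2=1:  p_2=1·6+5=11,  q_2=1·1+1=2
a_3=1:  p_3=1·11+6=17,  q_3=1·2+1=3
fundamental: x₁=17, y₁=3  (since 289 − 32·9 = 1)

17 3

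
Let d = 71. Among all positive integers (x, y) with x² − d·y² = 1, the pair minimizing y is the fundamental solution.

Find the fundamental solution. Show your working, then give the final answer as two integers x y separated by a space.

√71 → a₀=8, period (2,2,1,7,1,2,2,16); ℓ=8 even so k=7
step 0: (8, 1)  from 8·(1,0) + (0,1)
step 1: (17, 2)  from 2·(8,1) + (1,0)
step 2: (42, 5)  from 2·(17,2) + (8,1)
…
step 6: (1483, 176)  from 2·(514,61) + (455,54)
step 7: (3480, 413)  from 2·(1483,176) + (514,61)
(x₁, y₁) = (3480, 413);  3480² − 71·413² = 1 ✓

3480 413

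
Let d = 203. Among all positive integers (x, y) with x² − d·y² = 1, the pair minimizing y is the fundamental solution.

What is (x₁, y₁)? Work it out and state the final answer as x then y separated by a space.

√203 → a₀=14, period (4,28); ℓ=2 even so k=1
step 0: (14, 1)  from 14·(1,0) + (0,1)
step 1: (57, 4)  from 4·(14,1) + (1,0)
→ (57, 4).  Check: 57²=3249, 203·4²=3248, difference 1.

57 4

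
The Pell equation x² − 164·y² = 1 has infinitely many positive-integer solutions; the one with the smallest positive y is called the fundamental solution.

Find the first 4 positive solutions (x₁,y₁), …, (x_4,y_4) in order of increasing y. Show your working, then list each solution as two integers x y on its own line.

√164 = [12; 1,4,6,4,1,24, …], period ℓ=6 (even) → k=5
step 0: (12, 1)  from 12·(1,0) + (0,1)
…
step 3: (397, 31)  from 6·(64,5) + (13,1)
step 4: (1652, 129)  from 4·(397,31) + (64,5)
step 5: (2049, 160)  from 1·(1652,129) + (397,31)
(x₁, y₁) = (2049, 160);  2049² − 164·160² = 1 ✓
k=2:  x_2 = 2049·2049+164·160·160 = 8396801,  y_2 = 2049·160+160·2049 = 655680
k=3:  x_3 = 2049·8396801+164·160·655680 = 34410088449,  y_3 = 2049·655680+160·8396801 = 2686976480
k=4:  x_4 = 2049·34410088449+164·160·2686976480 = 141012534067201,  y_4 = 2049·2686976480+160·34410088449 = 11011228959360

2049 160
8396801 655680
34410088449 2686976480
141012534067201 11011228959360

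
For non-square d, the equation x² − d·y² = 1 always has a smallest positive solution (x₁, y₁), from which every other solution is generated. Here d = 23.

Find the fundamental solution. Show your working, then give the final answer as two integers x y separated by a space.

√23 → a₀=4, period (1,3,1,8); ℓ=4 even so k=3
i=0: a=4 ⇒ p=4, q=1
i=1: a=1 ⇒ p=5, q=1
i=2: a=3 ⇒ p=19, q=4
i=3: a=1 ⇒ p=24, q=5
(x₁, y₁) = (24, 5);  24² − 23·5² = 1 ✓

24 5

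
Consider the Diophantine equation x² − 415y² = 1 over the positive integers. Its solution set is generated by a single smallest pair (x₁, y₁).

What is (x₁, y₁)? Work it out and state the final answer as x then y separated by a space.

18412804 903849

d=415: √d = [20; 2,1,2,4,6,…,1,2,40] (ℓ=16, even), read p_15/q_15
step 0: (20, 1)  from 20·(1,0) + (0,1)
step 1: (41, 2)  from 2·(20,1) + (1,0)
step 2: (61, 3)  from 1·(41,2) + (20,1)
…
step 4: (713, 35)  from 4·(163,8) + (61,3)
step 5: (4441, 218)  from 6·(713,35) + (163,8)
step 6: (5154, 253)  from 1·(4441,218) + (713,35)
…
step 9: (43534, 2137)  from 1·(33939,1666) + (9595,471)
…
step 11: (508372, 24955)  from 6·(77473,3803) + (43534,2137)
…
step 14: (6841255, 335824)  from 1·(4730294,232201) + (2110961,103623)
step 15: (18412804, 903849)  from 2·(6841255,335824) + (4730294,232201)
fundamental: x₁=18412804, y₁=903849  (since 339031351142416 − 415·816943014801 = 1)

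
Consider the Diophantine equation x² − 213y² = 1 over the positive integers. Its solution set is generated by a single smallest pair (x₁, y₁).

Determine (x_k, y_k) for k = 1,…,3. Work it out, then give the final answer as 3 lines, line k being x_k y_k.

√213 = [14; 1,1,2,6,1,8,1,6,2,1,1,28, …], period ℓ=12 (even) → k=11
k=0  a_k=14  p_k/q_k = 14/1
…
k=2  a_k=1  p_k/q_k = 29/2
…
k=4  a_k=6  p_k/q_k = 467/32
…
k=6  a_k=8  p_k/q_k = 4787/328
k=7  a_k=1  p_k/q_k = 5327/365
…
k=9  a_k=2  p_k/q_k = 78825/5401
k=10  a_k=1  p_k/q_k = 115574/7919
k=11  a_k=1  p_k/q_k = 194399/13320
→ (194399, 13320).  Check: 194399²=37790971201, 213·13320²=37790971200, difference 1.
(x_2, y_2) = (194399·194399 + 213·13320·13320, 194399·13320 + 13320·194399) = (75581942401, 5178789360)
(x_3, y_3) = (194399·75581942401 + 213·13320·5178789360, 194399·5178789360 + 13320·75581942401) = (29386108041429599, 2013502945575960)

194399 13320
75581942401 5178789360
29386108041429599 2013502945575960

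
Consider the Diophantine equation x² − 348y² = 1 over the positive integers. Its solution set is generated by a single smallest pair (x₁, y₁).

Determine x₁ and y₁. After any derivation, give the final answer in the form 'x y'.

1567 84

d=348: √d = [18; 1,1,1,8,1,1,1,36] (ℓ=8, even), read p_7/q_7
a_0=18:  p_0=18·1+0=18,  q_0=18·0+1=1
a_1=1:  p_1=1·18+1=19,  q_1=1·1+0=1
a_2=1:  p_2=1·19+18=37,  q_2=1·1+1=2
a_3=1:  p_3=1·37+19=56,  q_3=1·2+1=3
a_4=8:  p_4=8·56+37=485,  q_4=8·3+2=26
a_5=1:  p_5=1·485+56=541,  q_5=1·26+3=29
a_6=1:  p_6=1·541+485=1026,  q_6=1·29+26=55
a_7=1:  p_7=1·1026+541=1567,  q_7=1·55+29=84
fundamental: x₁=1567, y₁=84  (since 2455489 − 348·7056 = 1)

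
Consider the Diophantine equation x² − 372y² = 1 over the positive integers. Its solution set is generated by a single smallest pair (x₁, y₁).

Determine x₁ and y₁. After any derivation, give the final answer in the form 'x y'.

12151 630

[19; 3,2,12,2,3,38] for √372; ℓ=6 ⇒ convergent index 5
k=0  a_k=19  p_k/q_k = 19/1
…
k=3  a_k=12  p_k/q_k = 1678/87
k=4  a_k=2  p_k/q_k = 3491/181
k=5  a_k=3  p_k/q_k = 12151/630
→ (12151, 630).  Check: 12151²=147646801, 372·630²=147646800, difference 1.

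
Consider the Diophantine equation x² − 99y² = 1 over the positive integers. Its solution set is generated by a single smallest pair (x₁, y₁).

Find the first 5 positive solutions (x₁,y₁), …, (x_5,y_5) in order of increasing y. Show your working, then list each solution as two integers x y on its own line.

d=99: √d = [9; 1,18] (ℓ=2, even), read p_1/q_1
a_0=9:  p_0=9·1+0=9,  q_0=9·0+1=1
a_1=1:  p_1=1·9+1=10,  q_1=1·1+0=1
(x₁, y₁) = (10, 1);  10² − 99·1² = 1 ✓
k=2:  x_2 = 10·10+99·1·1 = 199,  y_2 = 10·1+1·10 = 20
k=3:  x_3 = 10·199+99·1·20 = 3970,  y_3 = 10·20+1·199 = 399
k=4:  x_4 = 10·3970+99·1·399 = 79201,  y_4 = 10·399+1·3970 = 7960
k=5:  x_5 = 10·79201+99·1·7960 = 1580050,  y_5 = 10·7960+1·79201 = 158801

10 1
199 20
3970 399
79201 7960
1580050 158801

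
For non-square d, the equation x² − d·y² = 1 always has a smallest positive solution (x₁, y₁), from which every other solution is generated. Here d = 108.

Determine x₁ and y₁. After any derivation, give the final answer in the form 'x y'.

1351 130

√108 → a₀=10, period (2,1,1,4,1,1,2,20); ℓ=8 even so k=7
k=0  a_k=10  p_k/q_k = 10/1
k=1  a_k=2  p_k/q_k = 21/2
k=2  a_k=1  p_k/q_k = 31/3
…
k=4  a_k=4  p_k/q_k = 239/23
…
k=6  a_k=1  p_k/q_k = 530/51
k=7  a_k=2  p_k/q_k = 1351/130
(x₁, y₁) = (1351, 130);  1351² − 108·130² = 1 ✓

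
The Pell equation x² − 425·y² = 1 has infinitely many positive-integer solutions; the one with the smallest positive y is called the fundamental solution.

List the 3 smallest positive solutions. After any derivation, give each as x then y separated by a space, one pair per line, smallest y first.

√425 → a₀=20, period (1,1,1,1,1,1,40); ℓ=7 odd so k=13
k=0  a_k=20  p_k/q_k = 20/1
…
k=2  a_k=1  p_k/q_k = 41/2
k=3  a_k=1  p_k/q_k = 62/3
k=4  a_k=1  p_k/q_k = 103/5
k=5  a_k=1  p_k/q_k = 165/8
k=6  a_k=1  p_k/q_k = 268/13
k=7  a_k=40  p_k/q_k = 10885/528
…
k=10  a_k=1  p_k/q_k = 33191/1610
k=11  a_k=1  p_k/q_k = 55229/2679
k=12  a_k=1  p_k/q_k = 88420/4289
k=13  a_k=1  p_k/q_k = 143649/6968
→ (143649, 6968).  Check: 143649²=20635035201, 425·6968²=20635035200, difference 1.
(143649+6968√425)^2 = 41270070401 + 2001892464√425
(143649+6968√425)^3 = 11856808685922849 + 575139701115304√425

143649 6968
41270070401 2001892464
11856808685922849 575139701115304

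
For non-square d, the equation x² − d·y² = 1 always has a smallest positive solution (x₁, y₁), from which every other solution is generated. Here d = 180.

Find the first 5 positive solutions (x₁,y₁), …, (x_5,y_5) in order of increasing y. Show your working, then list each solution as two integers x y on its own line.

[13; 2,2,2,26] for √180; ℓ=4 ⇒ convergent index 3
i=0: a=13 ⇒ p=13, q=1
…
i=2: a=2 ⇒ p=67, q=5
i=3: a=2 ⇒ p=161, q=12
→ (161, 12).  Check: 161²=25921, 180·12²=25920, difference 1.
(x_2, y_2) = (161·161 + 180·12·12, 161·12 + 12·161) = (51841, 3864)
(x_3, y_3) = (161·51841 + 180·12·3864, 161·3864 + 12·51841) = (16692641, 1244196)
(x_4, y_4) = (161·16692641 + 180·12·1244196, 161·1244196 + 12·16692641) = (5374978561, 400627248)
(x_5, y_5) = (161·5374978561 + 180·12·400627248, 161·400627248 + 12·5374978561) = (1730726404001, 129000729660)

161 12
51841 3864
16692641 1244196
5374978561 400627248
1730726404001 129000729660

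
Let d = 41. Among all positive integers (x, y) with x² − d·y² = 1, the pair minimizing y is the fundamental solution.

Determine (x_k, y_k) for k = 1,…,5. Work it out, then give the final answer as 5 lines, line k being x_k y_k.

√41 → a₀=6, period (2,2,12); ℓ=3 odd so k=5
step 0: (6, 1)  from 6·(1,0) + (0,1)
…
step 3: (397, 62)  from 12·(32,5) + (13,2)
step 4: (826, 129)  from 2·(397,62) + (32,5)
step 5: (2049, 320)  from 2·(826,129) + (397,62)
fundamental: x₁=2049, y₁=320  (since 4198401 − 41·102400 = 1)
n=2: (2049,320)∘(2049,320) = (2049·2049+41·320·320, 2049·320+320·2049) = (8396801,1311360)
n=3: (8396801,1311360)∘(2049,320) = (2049·8396801+41·320·1311360, 2049·1311360+320·8396801) = (34410088449,5373952960)
n=4: (34410088449,5373952960)∘(2049,320) = (2049·34410088449+41·320·5373952960, 2049·5373952960+320·34410088449) = (141012534067201,22022457918720)
n=5: (141012534067201,22022457918720)∘(2049,320) = (2049·141012534067201+41·320·22022457918720, 2049·22022457918720+320·141012534067201) = (577869330197301249,90248027176961600)

2049 320
8396801 1311360
34410088449 5373952960
141012534067201 22022457918720
577869330197301249 90248027176961600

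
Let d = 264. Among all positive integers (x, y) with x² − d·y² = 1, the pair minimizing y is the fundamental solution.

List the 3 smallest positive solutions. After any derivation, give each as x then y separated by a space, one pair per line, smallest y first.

d=264: √d = [16; 4,32] (ℓ=2, even), read p_1/q_1
k=0  a_k=16  p_k/q_k = 16/1
k=1  a_k=4  p_k/q_k = 65/4
(x₁, y₁) = (65, 4);  65² − 264·4² = 1 ✓
(65+4√264)^2 = 8449 + 520√264
(65+4√264)^3 = 1098305 + 67596√264

65 4
8449 520
1098305 67596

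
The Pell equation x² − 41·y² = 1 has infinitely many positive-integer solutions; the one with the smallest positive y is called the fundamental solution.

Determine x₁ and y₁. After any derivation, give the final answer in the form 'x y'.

√41 → a₀=6, period (2,2,12); ℓ=3 odd so k=5
a_0=6:  p_0=6·1+0=6,  q_0=6·0+1=1
a_1=2:  p_1=2·6+1=13,  q_1=2·1+0=2
a_2=2:  p_2=2·13+6=32,  q_2=2·2+1=5
…
a_4=2:  p_4=2·397+32=826,  q_4=2·62+5=129
a_5=2:  p_5=2·826+397=2049,  q_5=2·129+62=320
fundamental: x₁=2049, y₁=320  (since 4198401 − 41·102400 = 1)

2049 320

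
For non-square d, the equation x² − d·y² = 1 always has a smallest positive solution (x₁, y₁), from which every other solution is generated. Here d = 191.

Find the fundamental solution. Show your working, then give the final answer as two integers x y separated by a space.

8994000 650783

√191 → a₀=13, period (1,4,1,1,3,…,4,1,26); ℓ=16 even so k=15
i=0: a=13 ⇒ p=13, q=1
i=1: a=1 ⇒ p=14, q=1
…
i=3: a=1 ⇒ p=83, q=6
i=4: a=1 ⇒ p=152, q=11
…
i=6: a=2 ⇒ p=1230, q=89
i=7: a=2 ⇒ p=2999, q=217
…
i=10: a=2 ⇒ p=207083, q=14984
i=11: a=3 ⇒ p=704682, q=50989
i=12: a=1 ⇒ p=911765, q=65973
…
i=14: a=4 ⇒ p=7377553, q=533821
i=15: a=1 ⇒ p=8994000, q=650783
(x₁, y₁) = (8994000, 650783);  8994000² − 191·650783² = 1 ✓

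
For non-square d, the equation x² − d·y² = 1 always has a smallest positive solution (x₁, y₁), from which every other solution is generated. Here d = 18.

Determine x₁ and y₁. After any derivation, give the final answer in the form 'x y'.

√18 = [4; 4,8, …], period ℓ=2 (even) → k=1
step 0: (4, 1)  from 4·(1,0) + (0,1)
step 1: (17, 4)  from 4·(4,1) + (1,0)
(x₁, y₁) = (17, 4);  17² − 18·4² = 1 ✓

17 4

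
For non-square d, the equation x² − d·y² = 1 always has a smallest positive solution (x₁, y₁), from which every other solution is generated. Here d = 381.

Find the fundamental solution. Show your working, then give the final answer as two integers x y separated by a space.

1015 52

√381 → a₀=19, period (1,1,12,1,1,38); ℓ=6 even so k=5
i=0: a=19 ⇒ p=19, q=1
i=1: a=1 ⇒ p=20, q=1
i=2: a=1 ⇒ p=39, q=2
…
i=4: a=1 ⇒ p=527, q=27
i=5: a=1 ⇒ p=1015, q=52
(x₁, y₁) = (1015, 52);  1015² − 381·52² = 1 ✓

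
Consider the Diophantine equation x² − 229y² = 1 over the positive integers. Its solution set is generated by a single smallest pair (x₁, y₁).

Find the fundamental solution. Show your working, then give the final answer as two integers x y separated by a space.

√229 → a₀=15, period (7,1,1,7,30); ℓ=5 odd so k=9
i=0: a=15 ⇒ p=15, q=1
i=1: a=7 ⇒ p=106, q=7
i=2: a=1 ⇒ p=121, q=8
…
i=4: a=7 ⇒ p=1710, q=113
…
i=6: a=7 ⇒ p=362399, q=23948
…
i=8: a=1 ⇒ p=776325, q=51301
i=9: a=7 ⇒ p=5848201, q=386460
fundamental: x₁=5848201, y₁=386460  (since 34201454936401 − 229·149351331600 = 1)

5848201 386460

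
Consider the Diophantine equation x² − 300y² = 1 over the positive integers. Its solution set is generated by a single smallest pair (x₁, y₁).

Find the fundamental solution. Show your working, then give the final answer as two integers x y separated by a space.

√300 → a₀=17, period (3,8,3,34); ℓ=4 even so k=3
a_0=17:  p_0=17·1+0=17,  q_0=17·0+1=1
a_1=3:  p_1=3·17+1=52,  q_1=3·1+0=3
a_2=8:  p_2=8·52+17=433,  q_2=8·3+1=25
a_3=3:  p_3=3·433+52=1351,  q_3=3·25+3=78
→ (1351, 78).  Check: 1351²=1825201, 300·78²=1825200, difference 1.

1351 78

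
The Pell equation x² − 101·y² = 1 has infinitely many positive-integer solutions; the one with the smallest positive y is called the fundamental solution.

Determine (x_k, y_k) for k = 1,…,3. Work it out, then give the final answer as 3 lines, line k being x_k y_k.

√101 → a₀=10, period (20); ℓ=1 odd so k=1
k=0  a_k=10  p_k/q_k = 10/1
k=1  a_k=20  p_k/q_k = 201/20
fundamental: x₁=201, y₁=20  (since 40401 − 101·400 = 1)
n=2: (201,20)∘(201,20) = (201·201+101·20·20, 201·20+20·201) = (80801,8040)
n=3: (80801,8040)∘(201,20) = (201·80801+101·20·8040, 201·8040+20·80801) = (32481801,3232060)

201 20
80801 8040
32481801 3232060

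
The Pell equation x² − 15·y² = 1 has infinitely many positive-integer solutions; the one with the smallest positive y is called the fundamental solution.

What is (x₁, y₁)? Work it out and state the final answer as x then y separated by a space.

√15 → a₀=3, period (1,6); ℓ=2 even so k=1
step 0: (3, 1)  from 3·(1,0) + (0,1)
step 1: (4, 1)  from 1·(3,1) + (1,0)
(x₁, y₁) = (4, 1);  4² − 15·1² = 1 ✓

4 1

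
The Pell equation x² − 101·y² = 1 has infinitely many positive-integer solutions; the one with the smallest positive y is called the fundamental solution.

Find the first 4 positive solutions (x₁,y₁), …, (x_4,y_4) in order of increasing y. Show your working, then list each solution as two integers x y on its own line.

201 20
80801 8040
32481801 3232060
13057603201 1299280080

√101 = [10; 20, …], period ℓ=1 (odd) → k=1
step 0: (10, 1)  from 10·(1,0) + (0,1)
step 1: (201, 20)  from 20·(10,1) + (1,0)
fundamental: x₁=201, y₁=20  (since 40401 − 101·400 = 1)
k=2:  x_2 = 201·201+101·20·20 = 80801,  y_2 = 201·20+20·201 = 8040
k=3:  x_3 = 201·80801+101·20·8040 = 32481801,  y_3 = 201·8040+20·80801 = 3232060
k=4:  x_4 = 201·32481801+101·20·3232060 = 13057603201,  y_4 = 201·3232060+20·32481801 = 1299280080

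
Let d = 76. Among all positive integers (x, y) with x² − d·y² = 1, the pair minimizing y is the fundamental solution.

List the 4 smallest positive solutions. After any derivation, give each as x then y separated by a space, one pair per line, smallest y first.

√76 → a₀=8, period (1,2,1,1,5,4,5,1,1,2,1,16); ℓ=12 even so k=11
a_0=8:  p_0=8·1+0=8,  q_0=8·0+1=1
…
a_4=1:  p_4=1·35+26=61,  q_4=1·4+3=7
…
a_6=4:  p_6=4·340+61=1421,  q_6=4·39+7=163
a_7=5:  p_7=5·1421+340=7445,  q_7=5·163+39=854
…
a_10=2:  p_10=2·16311+8866=41488,  q_10=2·1871+1017=4759
a_11=1:  p_11=1·41488+16311=57799,  q_11=1·4759+1871=6630
fundamental: x₁=57799, y₁=6630  (since 3340724401 − 76·43956900 = 1)
k=2:  x_2 = 57799·57799+76·6630·6630 = 6681448801,  y_2 = 57799·6630+6630·57799 = 766414740
k=3:  x_3 = 57799·6681448801+76·6630·766414740 = 772362118440199,  y_3 = 57799·766414740+6630·6681448801 = 88596011107890
k=4:  x_4 = 57799·772362118440199+76·6630·88596011107890 = 89283516160768675201,  y_4 = 57799·88596011107890+6630·772362118440199 = 10241521691283453480

57799 6630
6681448801 766414740
772362118440199 88596011107890
89283516160768675201 10241521691283453480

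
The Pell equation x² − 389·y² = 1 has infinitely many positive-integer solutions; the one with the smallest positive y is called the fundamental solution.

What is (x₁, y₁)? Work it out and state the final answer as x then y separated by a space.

3287049 166660

d=389: √d = [19; 1,2,1,1,1,1,2,1,38] (ℓ=9, odd), read p_17/q_17
a_0=19:  p_0=19·1+0=19,  q_0=19·0+1=1
a_1=1:  p_1=1·19+1=20,  q_1=1·1+0=1
a_2=2:  p_2=2·20+19=59,  q_2=2·1+1=3
a_3=1:  p_3=1·59+20=79,  q_3=1·3+1=4
a_4=1:  p_4=1·79+59=138,  q_4=1·4+3=7
a_5=1:  p_5=1·138+79=217,  q_5=1·7+4=11
a_6=1:  p_6=1·217+138=355,  q_6=1·11+7=18
a_7=2:  p_7=2·355+217=927,  q_7=2·18+11=47
…
a_9=38:  p_9=38·1282+927=49643,  q_9=38·65+47=2517
…
a_11=2:  p_11=2·50925+49643=151493,  q_11=2·2582+2517=7681
a_12=1:  p_12=1·151493+50925=202418,  q_12=1·7681+2582=10263
a_13=1:  p_13=1·202418+151493=353911,  q_13=1·10263+7681=17944
a_14=1:  p_14=1·353911+202418=556329,  q_14=1·17944+10263=28207
…
a_16=2:  p_16=2·910240+556329=2376809,  q_16=2·46151+28207=120509
a_17=1:  p_17=1·2376809+910240=3287049,  q_17=1·120509+46151=166660
(x₁, y₁) = (3287049, 166660);  3287049² − 389·166660² = 1 ✓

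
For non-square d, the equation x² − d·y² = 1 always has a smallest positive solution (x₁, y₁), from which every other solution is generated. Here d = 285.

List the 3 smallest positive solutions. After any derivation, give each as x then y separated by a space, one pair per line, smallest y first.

2431 144
11819521 700128
57466508671 3404022192

d=285: √d = [16; 1,7,2,7,1,32] (ℓ=6, even), read p_5/q_5
step 0: (16, 1)  from 16·(1,0) + (0,1)
…
step 2: (135, 8)  from 7·(17,1) + (16,1)
step 3: (287, 17)  from 2·(135,8) + (17,1)
step 4: (2144, 127)  from 7·(287,17) + (135,8)
step 5: (2431, 144)  from 1·(2144,127) + (287,17)
(x₁, y₁) = (2431, 144);  2431² − 285·144² = 1 ✓
k=2:  x_2 = 2431·2431+285·144·144 = 11819521,  y_2 = 2431·144+144·2431 = 700128
k=3:  x_3 = 2431·11819521+285·144·700128 = 57466508671,  y_3 = 2431·700128+144·11819521 = 3404022192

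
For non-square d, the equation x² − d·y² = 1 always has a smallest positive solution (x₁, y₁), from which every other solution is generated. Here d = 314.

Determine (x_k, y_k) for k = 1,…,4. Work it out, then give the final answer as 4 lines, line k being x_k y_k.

d=314: √d = [17; 1,2,1,1,2,1,34] (ℓ=7, odd), read p_13/q_13
step 0: (17, 1)  from 17·(1,0) + (0,1)
step 1: (18, 1)  from 1·(17,1) + (1,0)
step 2: (53, 3)  from 2·(18,1) + (17,1)
step 3: (71, 4)  from 1·(53,3) + (18,1)
…
step 5: (319, 18)  from 2·(124,7) + (71,4)
step 6: (443, 25)  from 1·(319,18) + (124,7)
…
step 9: (47029, 2654)  from 2·(15824,893) + (15381,868)
step 10: (62853, 3547)  from 1·(47029,2654) + (15824,893)
step 11: (109882, 6201)  from 1·(62853,3547) + (47029,2654)
step 12: (282617, 15949)  from 2·(109882,6201) + (62853,3547)
step 13: (392499, 22150)  from 1·(282617,15949) + (109882,6201)
(x₁, y₁) = (392499, 22150);  392499² − 314·22150² = 1 ✓
(392499+22150√314)^2 = 308110930001 + 17387705700√314
(392499+22150√314)^3 = 241866463828532499 + 13649314199066450√314
(392499+22150√314)^4 = 189864690372162243720001 + 10714684347621377411400√314

392499 22150
308110930001 17387705700
241866463828532499 13649314199066450
189864690372162243720001 10714684347621377411400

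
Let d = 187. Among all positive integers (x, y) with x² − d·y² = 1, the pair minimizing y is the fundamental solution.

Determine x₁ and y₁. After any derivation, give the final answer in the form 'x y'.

[13; 1,2,13,2,1,26] for √187; ℓ=6 ⇒ convergent index 5
a_0=13:  p_0=13·1+0=13,  q_0=13·0+1=1
a_1=1:  p_1=1·13+1=14,  q_1=1·1+0=1
a_2=2:  p_2=2·14+13=41,  q_2=2·1+1=3
…
a_4=2:  p_4=2·547+41=1135,  q_4=2·40+3=83
a_5=1:  p_5=1·1135+547=1682,  q_5=1·83+40=123
fundamental: x₁=1682, y₁=123  (since 2829124 − 187·15129 = 1)

1682 123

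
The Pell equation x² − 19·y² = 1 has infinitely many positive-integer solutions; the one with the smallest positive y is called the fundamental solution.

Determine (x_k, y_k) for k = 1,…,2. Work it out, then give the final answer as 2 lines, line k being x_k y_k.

170 39
57799 13260

d=19: √d = [4; 2,1,3,1,2,8] (ℓ=6, even), read p_5/q_5
step 0: (4, 1)  from 4·(1,0) + (0,1)
…
step 4: (61, 14)  from 1·(48,11) + (13,3)
step 5: (170, 39)  from 2·(61,14) + (48,11)
(x₁, y₁) = (170, 39);  170² − 19·39² = 1 ✓
(170+39√19)^2 = 57799 + 13260√19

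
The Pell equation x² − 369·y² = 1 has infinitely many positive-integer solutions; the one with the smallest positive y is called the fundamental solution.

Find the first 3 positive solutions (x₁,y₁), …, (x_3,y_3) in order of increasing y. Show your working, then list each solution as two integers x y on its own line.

√369 = [19; 4,1,3,2,7,4,7,2,3,1,4,38, …], period ℓ=12 (even) → k=11
i=0: a=19 ⇒ p=19, q=1
…
i=2: a=1 ⇒ p=96, q=5
…
i=4: a=2 ⇒ p=826, q=43
i=5: a=7 ⇒ p=6147, q=320
i=6: a=4 ⇒ p=25414, q=1323
…
i=8: a=2 ⇒ p=393504, q=20485
i=9: a=3 ⇒ p=1364557, q=71036
i=10: a=1 ⇒ p=1758061, q=91521
i=11: a=4 ⇒ p=8396801, q=437120
(x₁, y₁) = (8396801, 437120);  8396801² − 369·437120² = 1 ✓
(8396801+437120√369)^2 = 141012534067201 + 7340819306240√369
(8396801+437120√369)^3 = 2368108374136006451201 + 123278797782910239360√369

8396801 437120
141012534067201 7340819306240
2368108374136006451201 123278797782910239360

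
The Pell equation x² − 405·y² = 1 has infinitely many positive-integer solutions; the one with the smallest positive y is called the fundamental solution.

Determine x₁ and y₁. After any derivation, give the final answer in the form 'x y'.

√405 = [20; 8,40, …], period ℓ=2 (even) → k=1
a_0=20:  p_0=20·1+0=20,  q_0=20·0+1=1
a_1=8:  p_1=8·20+1=161,  q_1=8·1+0=8
(x₁, y₁) = (161, 8);  161² − 405·8² = 1 ✓

161 8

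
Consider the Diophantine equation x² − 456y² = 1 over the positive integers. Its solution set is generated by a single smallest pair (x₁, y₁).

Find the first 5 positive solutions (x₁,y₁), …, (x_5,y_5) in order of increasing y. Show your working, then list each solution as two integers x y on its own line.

1025 48
2101249 98400
4307559425 201719952
8830494720001 413525803200
18102509868442625 847727694840048

d=456: √d = [21; 2,1,4,1,2,42] (ℓ=6, even), read p_5/q_5
a_0=21:  p_0=21·1+0=21,  q_0=21·0+1=1
a_1=2:  p_1=2·21+1=43,  q_1=2·1+0=2
a_2=1:  p_2=1·43+21=64,  q_2=1·2+1=3
…
a_4=1:  p_4=1·299+64=363,  q_4=1·14+3=17
a_5=2:  p_5=2·363+299=1025,  q_5=2·17+14=48
(x₁, y₁) = (1025, 48);  1025² − 456·48² = 1 ✓
k=2:  x_2 = 1025·1025+456·48·48 = 2101249,  y_2 = 1025·48+48·1025 = 98400
k=3:  x_3 = 1025·2101249+456·48·98400 = 4307559425,  y_3 = 1025·98400+48·2101249 = 201719952
k=4:  x_4 = 1025·4307559425+456·48·201719952 = 8830494720001,  y_4 = 1025·201719952+48·4307559425 = 413525803200
k=5:  x_5 = 1025·8830494720001+456·48·413525803200 = 18102509868442625,  y_5 = 1025·413525803200+48·8830494720001 = 847727694840048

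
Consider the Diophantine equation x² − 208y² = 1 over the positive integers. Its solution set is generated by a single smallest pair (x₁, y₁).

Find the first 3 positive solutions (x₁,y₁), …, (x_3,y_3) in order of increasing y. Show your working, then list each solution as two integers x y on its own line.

649 45
842401 58410
1093435849 75816135

[14; 2,2,1,2,2,28] for √208; ℓ=6 ⇒ convergent index 5
a_0=14:  p_0=14·1+0=14,  q_0=14·0+1=1
a_1=2:  p_1=2·14+1=29,  q_1=2·1+0=2
a_2=2:  p_2=2·29+14=72,  q_2=2·2+1=5
…
a_4=2:  p_4=2·101+72=274,  q_4=2·7+5=19
a_5=2:  p_5=2·274+101=649,  q_5=2·19+7=45
fundamental: x₁=649, y₁=45  (since 421201 − 208·2025 = 1)
k=2:  x_2 = 649·649+208·45·45 = 842401,  y_2 = 649·45+45·649 = 58410
k=3:  x_3 = 649·842401+208·45·58410 = 1093435849,  y_3 = 649·58410+45·842401 = 75816135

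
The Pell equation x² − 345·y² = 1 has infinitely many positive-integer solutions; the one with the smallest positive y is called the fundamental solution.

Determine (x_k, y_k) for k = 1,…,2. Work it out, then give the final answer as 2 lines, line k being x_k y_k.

6761 364
91422241 4922008

√345 = [18; 1,1,2,1,6,1,2,1,1,36, …], period ℓ=10 (even) → k=9
k=0  a_k=18  p_k/q_k = 18/1
k=1  a_k=1  p_k/q_k = 19/1
…
k=3  a_k=2  p_k/q_k = 93/5
…
k=5  a_k=6  p_k/q_k = 873/47
…
k=7  a_k=2  p_k/q_k = 2879/155
k=8  a_k=1  p_k/q_k = 3882/209
k=9  a_k=1  p_k/q_k = 6761/364
→ (6761, 364).  Check: 6761²=45711121, 345·364²=45711120, difference 1.
k=2:  x_2 = 6761·6761+345·364·364 = 91422241,  y_2 = 6761·364+364·6761 = 4922008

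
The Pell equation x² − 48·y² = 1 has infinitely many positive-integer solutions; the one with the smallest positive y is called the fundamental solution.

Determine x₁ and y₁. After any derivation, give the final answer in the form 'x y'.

7 1

√48 = [6; 1,12, …], period ℓ=2 (even) → k=1
a_0=6:  p_0=6·1+0=6,  q_0=6·0+1=1
a_1=1:  p_1=1·6+1=7,  q_1=1·1+0=1
→ (7, 1).  Check: 7²=49, 48·1²=48, difference 1.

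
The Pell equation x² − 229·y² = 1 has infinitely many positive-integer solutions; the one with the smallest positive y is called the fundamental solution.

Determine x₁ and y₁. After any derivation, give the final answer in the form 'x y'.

d=229: √d = [15; 7,1,1,7,30] (ℓ=5, odd), read p_9/q_9
i=0: a=15 ⇒ p=15, q=1
…
i=7: a=1 ⇒ p=413926, q=27353
i=8: a=1 ⇒ p=776325, q=51301
i=9: a=7 ⇒ p=5848201, q=386460
(x₁, y₁) = (5848201, 386460);  5848201² − 229·386460² = 1 ✓

5848201 386460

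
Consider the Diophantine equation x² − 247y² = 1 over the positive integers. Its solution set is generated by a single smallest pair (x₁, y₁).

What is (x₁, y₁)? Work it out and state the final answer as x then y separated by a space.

85292 5427

d=247: √d = [15; 1,2,1,1,9,1,9,1,1,2,1,30] (ℓ=12, even), read p_11/q_11
a_0=15:  p_0=15·1+0=15,  q_0=15·0+1=1
…
a_3=1:  p_3=1·47+16=63,  q_3=1·3+1=4
a_4=1:  p_4=1·63+47=110,  q_4=1·4+3=7
…
a_7=9:  p_7=9·1163+1053=11520,  q_7=9·74+67=733
…
a_9=1:  p_9=1·12683+11520=24203,  q_9=1·807+733=1540
a_10=2:  p_10=2·24203+12683=61089,  q_10=2·1540+807=3887
a_11=1:  p_11=1·61089+24203=85292,  q_11=1·3887+1540=5427
(x₁, y₁) = (85292, 5427);  85292² − 247·5427² = 1 ✓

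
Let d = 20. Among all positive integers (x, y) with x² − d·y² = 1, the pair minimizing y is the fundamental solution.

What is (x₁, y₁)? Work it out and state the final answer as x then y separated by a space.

[4; 2,8] for √20; ℓ=2 ⇒ convergent index 1
step 0: (4, 1)  from 4·(1,0) + (0,1)
step 1: (9, 2)  from 2·(4,1) + (1,0)
→ (9, 2).  Check: 9²=81, 20·2²=80, difference 1.

9 2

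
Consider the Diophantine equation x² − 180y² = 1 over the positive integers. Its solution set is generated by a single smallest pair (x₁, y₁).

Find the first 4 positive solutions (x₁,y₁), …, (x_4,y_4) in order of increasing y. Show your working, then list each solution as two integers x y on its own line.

161 12
51841 3864
16692641 1244196
5374978561 400627248

√180 = [13; 2,2,2,26, …], period ℓ=4 (even) → k=3
a_0=13:  p_0=13·1+0=13,  q_0=13·0+1=1
…
a_2=2:  p_2=2·27+13=67,  q_2=2·2+1=5
a_3=2:  p_3=2·67+27=161,  q_3=2·5+2=12
(x₁, y₁) = (161, 12);  161² − 180·12² = 1 ✓
n=2: (161,12)∘(161,12) = (161·161+180·12·12, 161·12+12·161) = (51841,3864)
n=3: (51841,3864)∘(161,12) = (161·51841+180·12·3864, 161·3864+12·51841) = (16692641,1244196)
n=4: (16692641,1244196)∘(161,12) = (161·16692641+180·12·1244196, 161·1244196+12·16692641) = (5374978561,400627248)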